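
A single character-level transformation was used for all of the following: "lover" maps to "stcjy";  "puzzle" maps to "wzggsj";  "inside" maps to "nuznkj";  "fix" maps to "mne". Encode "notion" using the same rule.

utantu

The rule splits by letter class: vowels +5, consonants +7.
Applying it to notion: n(cons)+7=u, o(vowel)+5=t, t(cons)+7=a, i(vowel)+5=n, o(vowel)+5=t, n(cons)+7=u.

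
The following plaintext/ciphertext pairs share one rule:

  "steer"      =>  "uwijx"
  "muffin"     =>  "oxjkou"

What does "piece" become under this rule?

In steer: s→u is +2, t→w is +3, e→i is +4, e→j is +5 — the shift increases by 1 each position. Each letter shifts forward by (position + 2), i.e. 2, 3, 4, … — the shift grows by one for each successive letter.
On piece: p+2=r, i+3=l, e+4=i, c+5=h, e+6=k.

rlihk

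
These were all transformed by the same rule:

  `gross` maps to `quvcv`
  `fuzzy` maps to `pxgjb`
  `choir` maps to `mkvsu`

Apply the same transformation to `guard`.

Shifts by position in gross: pos 0: g→q (+10), pos 1: r→u (+3), pos 2: o→v (+7), pos 3: s→c (+10), pos 4: s→v (+3) — repeating every 3. The shifts repeat in a cycle of length 3: positions 0,1,… shift by +10, +3, +7, then the pattern repeats.
Applying it to guard: g+10=q, u+3=x, a+7=h, r+10=b, d+3=g.

qxhbg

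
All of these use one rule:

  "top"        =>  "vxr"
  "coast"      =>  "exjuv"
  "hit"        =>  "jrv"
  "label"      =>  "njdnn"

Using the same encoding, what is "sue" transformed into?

udn

The shift depends on letter class: consonant t→v is +2, but vowel o→x is +9. The rule splits by letter class: vowels +9, consonants +2.
For sue: s(cons)+2=u, u(vowel)+9=d, e(vowel)+9=n.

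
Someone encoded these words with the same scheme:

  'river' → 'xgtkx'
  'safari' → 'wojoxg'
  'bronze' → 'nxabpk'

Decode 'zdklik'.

pledge

r(17)→x(23) and i(8)→g(6) fit y≡25x+14 (mod 26); the inverse of 25 mod 26 is 25. This is an affine cipher: with a=0,…,z=25, each position x becomes (25x+14) mod 26.
Reversing it on zdklik: z(25)→25·(25−14)≡15=p; d(3)→25·(3−14)≡11=l; k(10)→25·(10−14)≡4=e; l(11)→25·(11−14)≡3=d; i(8)→25·(8−14)≡6=g; k(10)→25·(10−14)≡4=e (all mod 26).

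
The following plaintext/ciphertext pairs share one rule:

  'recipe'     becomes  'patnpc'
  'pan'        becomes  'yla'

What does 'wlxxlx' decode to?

mammal

The output letters match the input read backwards, each shifted +11: recipe reversed is epicer. Read the word backwards and shift each letter +11.
Reversing it on wlxxlx: shift back: w−11=l, l−11=a, x−11=m, x−11=m, l−11=a, x−11=m → lammam; then reverse → mammal.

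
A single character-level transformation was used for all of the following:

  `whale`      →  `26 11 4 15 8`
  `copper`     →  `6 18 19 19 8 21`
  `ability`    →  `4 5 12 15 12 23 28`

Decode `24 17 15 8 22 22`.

w is letter #23 and maps to 26: an offset of 3. Each letter is replaced by its alphabet position (a=1..z=26) + 3.
Decoding 24 17 15 8 22 22: 24→(24−3)÷1=21=u, 17→(17−3)÷1=14=n, 15→(15−3)÷1=12=l, 8→(8−3)÷1=5=e, 22→(22−3)÷1=19=s, 22→(22−3)÷1=19=s.

unless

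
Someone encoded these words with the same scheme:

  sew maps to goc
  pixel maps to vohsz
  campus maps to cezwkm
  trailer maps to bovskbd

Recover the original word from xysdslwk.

ambition

Read the word backwards and shift each letter +10.
Decoding xysdslwk: shift back: x−10=n, y−10=o, s−10=i, d−10=t, s−10=i, l−10=b, w−10=m, k−10=a → noitibma; then reverse → ambition.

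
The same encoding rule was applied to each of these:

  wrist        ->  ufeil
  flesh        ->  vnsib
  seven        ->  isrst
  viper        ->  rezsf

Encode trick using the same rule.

w(22)→u(20) and r(17)→f(5) fit y≡3x+6 (mod 26); the inverse of 3 mod 26 is 9. Each letter's alphabet position (a=0..z=25) is mapped through 3·x+6 mod 26 — an affine cipher.
Applying it to trick: t(19)→3·19+6≡11=l; r(17)→3·17+6≡5=f; i(8)→3·8+6≡4=e; c(2)→3·2+6≡12=m; k(10)→3·10+6≡10=k (all mod 26).

lfemk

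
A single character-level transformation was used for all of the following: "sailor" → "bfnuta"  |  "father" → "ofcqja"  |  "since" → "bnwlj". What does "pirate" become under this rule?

The shift depends on letter class: consonant s→b is +9, but vowel a→f is +5. The rule splits by letter class: vowels +5, consonants +9.
For pirate: p(cons)+9=y, i(vowel)+5=n, r(cons)+9=a, a(vowel)+5=f, t(cons)+9=c, e(vowel)+5=j.

ynafcj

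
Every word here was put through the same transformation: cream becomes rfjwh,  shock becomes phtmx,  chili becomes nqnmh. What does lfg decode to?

The output letters match the input read backwards, each shifted +5: cream reversed is maerc. The word is reversed, then every letter is shifted forward by 5.
Undoing it on lfg: shift back: l−5=g, f−5=a, g−5=b → gab; then reverse → bag.

bag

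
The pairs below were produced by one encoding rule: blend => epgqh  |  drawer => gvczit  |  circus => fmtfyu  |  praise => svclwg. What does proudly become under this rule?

svqxhnb

The shifts repeat in a cycle of length 3: positions 0,1,… shift by +3, +4, +2, then the pattern repeats.
On proudly: p+3=s, r+4=v, o+2=q, u+3=x, d+4=h, l+2=n, y+3=b.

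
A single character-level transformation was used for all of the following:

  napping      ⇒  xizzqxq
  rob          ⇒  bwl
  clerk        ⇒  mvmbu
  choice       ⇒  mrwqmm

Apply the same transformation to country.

mwcxdbi

The shift depends on letter class: consonant n→x is +10, but vowel a→i is +8. The rule splits by letter class: vowels +8, consonants +10.
For country: c(cons)+10=m, o(vowel)+8=w, u(vowel)+8=c, n(cons)+10=x, t(cons)+10=d, r(cons)+10=b, y(cons)+10=i.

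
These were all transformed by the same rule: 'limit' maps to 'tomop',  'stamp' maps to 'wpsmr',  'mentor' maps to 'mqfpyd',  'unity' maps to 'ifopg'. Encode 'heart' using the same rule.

l(11)→t(19) and i(8)→o(14) fit y≡19x+18 (mod 26); the inverse of 19 mod 26 is 11. This is an affine cipher: with a=0,…,z=25, each position x becomes (19x+18) mod 26.
On heart: h(7)→19·7+18≡21=v; e(4)→19·4+18≡16=q; a(0)→19·0+18≡18=s; r(17)→19·17+18≡3=d; t(19)→19·19+18≡15=p (all mod 26).

vqsdp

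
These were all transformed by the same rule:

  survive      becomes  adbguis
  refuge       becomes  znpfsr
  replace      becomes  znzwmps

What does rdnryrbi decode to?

judgment

In survive: s→a is +8, u→d is +9, r→b is +10, v→g is +11 — the shift increases by 1 each position. The shift increases by 1 at each position, starting from +8: 8, 9, 10, ….
Decoding rdnryrbi: r−8=j, d−9=u, n−10=d, r−11=g, y−12=m, r−13=e, b−14=n, i−15=t.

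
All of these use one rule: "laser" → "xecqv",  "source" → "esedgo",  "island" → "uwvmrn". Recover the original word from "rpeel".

flush

The shifts repeat in a cycle of length 3: positions 0,1,… shift by +12, +4, +10, then the pattern repeats.
Undoing it on rpeel: r−12=f, p−4=l, e−10=u, e−12=s, l−4=h.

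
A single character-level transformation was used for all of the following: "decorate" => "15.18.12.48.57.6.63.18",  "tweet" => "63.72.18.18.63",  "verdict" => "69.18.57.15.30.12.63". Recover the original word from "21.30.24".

Each letter becomes 3×(its alphabet position, a=1..z=26) + 3.
Undoing it on 21.30.24: 21→(21−3)÷3=6=f, 30→(30−3)÷3=9=i, 24→(24−3)÷3=7=g.

fig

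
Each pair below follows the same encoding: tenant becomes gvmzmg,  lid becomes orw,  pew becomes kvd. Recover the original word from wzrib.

Each pair mirrors across the alphabet (t↔g, e↔v, n↔m): positions sum to 25. This is the alphabet-reversal cipher (Atbash): a becomes z, b becomes y, etc.
Reversing it on wzrib: w↔d, z↔a, r↔i, i↔r, b↔y.

dairy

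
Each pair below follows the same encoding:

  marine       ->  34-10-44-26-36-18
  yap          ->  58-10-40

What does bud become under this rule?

m(#13)→34 and a(#1)→10: differences scale by 2, so n = 2·pos + 8. Each letter becomes 2×(its alphabet position, a=1..z=26) + 8.
For bud: b=2→12, u=21→50, d=4→16.

12-50-16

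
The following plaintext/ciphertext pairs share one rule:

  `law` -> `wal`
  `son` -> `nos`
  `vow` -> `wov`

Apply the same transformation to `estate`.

The output letters match the input read backwards: law reversed is wal. It's just the letters in reverse order.
Applying it to estate: reverse → etatse.

etatse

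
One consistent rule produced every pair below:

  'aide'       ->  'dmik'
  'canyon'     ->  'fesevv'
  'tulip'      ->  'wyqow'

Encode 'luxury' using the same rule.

Letter i (0-indexed) is shifted by i+3, so successive shifts are 3, 4, 5, ….
On luxury: l+3=o, u+4=y, x+5=c, u+6=a, r+7=y, y+8=g.

oycayg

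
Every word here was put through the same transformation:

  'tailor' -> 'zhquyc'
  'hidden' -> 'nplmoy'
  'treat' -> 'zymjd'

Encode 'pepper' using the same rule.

vlxyoc

In tailor: t→z is +6, a→h is +7, i→q is +8, l→u is +9 — the shift increases by 1 each position. Letter i (0-indexed) is shifted by i+6, so successive shifts are 6, 7, 8, ….
For pepper: p+6=v, e+7=l, p+8=x, p+9=y, e+10=o, r+11=c.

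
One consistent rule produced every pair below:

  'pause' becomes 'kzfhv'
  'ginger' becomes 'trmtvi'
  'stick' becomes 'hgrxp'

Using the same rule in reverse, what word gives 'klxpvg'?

pocket

Each pair mirrors across the alphabet (p↔k, a↔z, u↔f): positions sum to 25. Each letter is replaced by its mirror in the alphabet: a↔z, b↔y, c↔x, and so on (the Atbash cipher).
Reversing it on klxpvg: k↔p, l↔o, x↔c, p↔k, v↔e, g↔t.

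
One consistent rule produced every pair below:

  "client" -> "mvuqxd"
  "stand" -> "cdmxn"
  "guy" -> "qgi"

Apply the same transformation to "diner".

The shift depends on letter class: consonant c→m is +10, but vowel i→u is +12. Two shifts are in play — +12 for a/e/i/o/u, +10 for every other letter.
On diner: d(cons)+10=n, i(vowel)+12=u, n(cons)+10=x, e(vowel)+12=q, r(cons)+10=b.

nuxqb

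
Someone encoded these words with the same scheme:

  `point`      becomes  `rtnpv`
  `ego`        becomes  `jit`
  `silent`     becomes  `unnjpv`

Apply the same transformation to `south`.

Two shifts are in play — +5 for a/e/i/o/u, +2 for every other letter.
For south: s(cons)+2=u, o(vowel)+5=t, u(vowel)+5=z, t(cons)+2=v, h(cons)+2=j.

utzvj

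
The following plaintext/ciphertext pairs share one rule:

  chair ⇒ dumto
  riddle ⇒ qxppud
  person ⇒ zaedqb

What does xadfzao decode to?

control

The output letters match the input read backwards, each shifted +12: chair reversed is riahc. Read the word backwards and shift each letter +12.
Decoding xadfzao: shift back: x−12=l, a−12=o, d−12=r, f−12=t, z−12=n, a−12=o, o−12=c → lortnoc; then reverse → control.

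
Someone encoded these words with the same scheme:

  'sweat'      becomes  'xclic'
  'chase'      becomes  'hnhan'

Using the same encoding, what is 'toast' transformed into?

In sweat: s→x is +5, w→c is +6, e→l is +7, a→i is +8 — the shift increases by 1 each position. Each letter shifts forward by (position + 5), i.e. 5, 6, 7, … — the shift grows by one for each successive letter.
On toast: t+5=y, o+6=u, a+7=h, s+8=a, t+9=c.

yuhac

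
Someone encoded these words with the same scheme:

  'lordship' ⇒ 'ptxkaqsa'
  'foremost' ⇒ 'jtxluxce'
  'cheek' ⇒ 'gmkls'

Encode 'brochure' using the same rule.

In lordship: l→p is +4, o→t is +5, r→x is +6, d→k is +7 — the shift increases by 1 each position. Each letter shifts forward by (position + 4), i.e. 4, 5, 6, … — the shift grows by one for each successive letter.
On brochure: b+4=f, r+5=w, o+6=u, c+7=j, h+8=p, u+9=d, r+10=b, e+11=p.

fwujpdbp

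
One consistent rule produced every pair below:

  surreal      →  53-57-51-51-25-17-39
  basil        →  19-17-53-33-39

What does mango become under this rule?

s(#19)→53 and u(#21)→57: differences scale by 2, so n = 2·pos + 15. The formula is n = 2×(alphabet index, a=1) + 15.
For mango: m=13→41, a=1→17, n=14→43, g=7→29, o=15→45.

41-17-43-29-45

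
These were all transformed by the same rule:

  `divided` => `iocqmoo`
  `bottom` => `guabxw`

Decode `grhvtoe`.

blanket

In divided: d→i is +5, i→o is +6, v→c is +7, i→q is +8 — the shift increases by 1 each position. Letter i (0-indexed) is shifted by i+5, so successive shifts are 5, 6, 7, ….
Reversing it on grhvtoe: g−5=b, r−6=l, h−7=a, v−8=n, t−9=k, o−10=e, e−11=t.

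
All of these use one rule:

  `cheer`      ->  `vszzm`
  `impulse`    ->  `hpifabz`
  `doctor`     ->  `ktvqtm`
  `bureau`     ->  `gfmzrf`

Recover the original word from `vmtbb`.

cross

c(2)→v(21) and h(7)→s(18) fit y≡15x+17 (mod 26); the inverse of 15 mod 26 is 7. Each letter's alphabet position (a=0..z=25) is mapped through 15·x+17 mod 26 — an affine cipher.
Undoing it on vmtbb: v(21)→7·(21−17)≡2=c; m(12)→7·(12−17)≡17=r; t(19)→7·(19−17)≡14=o; b(1)→7·(1−17)≡18=s; b(1)→7·(1−17)≡18=s (all mod 26).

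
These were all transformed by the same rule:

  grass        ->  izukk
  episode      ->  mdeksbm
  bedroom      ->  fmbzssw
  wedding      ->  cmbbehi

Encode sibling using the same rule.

g(6)→i(8) and r(17)→z(25) fit y≡11x+20 (mod 26); the inverse of 11 mod 26 is 19. This is an affine cipher: with a=0,…,z=25, each position x becomes (11x+20) mod 26.
On sibling: s(18)→11·18+20≡10=k; i(8)→11·8+20≡4=e; b(1)→11·1+20≡5=f; l(11)→11·11+20≡11=l; i(8)→11·8+20≡4=e; n(13)→11·13+20≡7=h; g(6)→11·6+20≡8=i (all mod 26).

keflehi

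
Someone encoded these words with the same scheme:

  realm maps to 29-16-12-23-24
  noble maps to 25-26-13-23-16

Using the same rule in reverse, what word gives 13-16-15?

bed

r is letter #18 and maps to 29: an offset of 11. The number is (letter's place in the alphabet, a=1) + 11.
Decoding 13-16-15: 13→(13−11)÷1=2=b, 16→(16−11)÷1=5=e, 15→(15−11)÷1=4=d.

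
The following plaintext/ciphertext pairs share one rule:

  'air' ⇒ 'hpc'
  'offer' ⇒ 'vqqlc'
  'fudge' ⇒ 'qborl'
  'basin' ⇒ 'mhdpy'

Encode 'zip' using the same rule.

The shift depends on letter class: consonant r→c is +11, but vowel a→h is +7. Vowels shift forward by 7 and consonants shift forward by 11.
On zip: z(cons)+11=k, i(vowel)+7=p, p(cons)+11=a.

kpa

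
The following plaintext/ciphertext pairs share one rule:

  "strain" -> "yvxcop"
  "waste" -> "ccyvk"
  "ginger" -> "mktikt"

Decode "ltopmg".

Shifts by position in strain: pos 0: s→y (+6), pos 1: t→v (+2), pos 2: r→x (+6), pos 3: a→c (+2) — repeating every 2. It's a Vigenère-style cipher with numeric key [6,2]: position i shifts by key[i mod 2].
Undoing it on ltopmg: l−6=f, t−2=r, o−6=i, p−2=n, m−6=g, g−2=e.

fringe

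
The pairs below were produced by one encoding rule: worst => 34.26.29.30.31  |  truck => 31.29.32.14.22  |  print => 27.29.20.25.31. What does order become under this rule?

26.29.15.16.29

w is letter #23 and maps to 34: an offset of 11. Letters become their 1-based position plus 11 (so a→12, b→13, …).
On order: o=15→26, r=18→29, d=4→15, e=5→16, r=18→29.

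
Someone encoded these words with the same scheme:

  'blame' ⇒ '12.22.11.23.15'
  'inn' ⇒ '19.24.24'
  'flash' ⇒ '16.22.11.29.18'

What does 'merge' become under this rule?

b is letter #2 and maps to 12: an offset of 10. Each letter is replaced by its alphabet position (a=1..z=26) + 10.
For merge: m=13→23, e=5→15, r=18→28, g=7→17, e=5→15.

23.15.28.17.15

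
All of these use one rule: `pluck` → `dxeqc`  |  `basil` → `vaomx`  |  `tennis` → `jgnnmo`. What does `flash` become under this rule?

bxaor

p(15)→d(3) and l(11)→x(23) fit y≡21x+0 (mod 26); the inverse of 21 mod 26 is 5. Each letter's alphabet position (a=0..z=25) is mapped through 21·x+0 mod 26 — an affine cipher.
On flash: f(5)→21·5+0≡1=b; l(11)→21·11+0≡23=x; a(0)→21·0+0≡0=a; s(18)→21·18+0≡14=o; h(7)→21·7+0≡17=r (all mod 26).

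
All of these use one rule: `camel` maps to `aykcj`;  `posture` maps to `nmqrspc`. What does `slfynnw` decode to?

Compare letters: c→a is +24, a→y is +24, m→k is +24 — a constant shift. This is a Caesar cipher with shift 24.
Reversing it on slfynnw: s−24=u, l−24=n, f−24=h, y−24=a, n−24=p, n−24=p, w−24=y.

unhappy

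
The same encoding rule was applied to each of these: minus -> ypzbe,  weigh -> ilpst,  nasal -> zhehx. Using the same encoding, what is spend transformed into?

The shift depends on letter class: consonant m→y is +12, but vowel i→p is +7. Two shifts are in play — +7 for a/e/i/o/u, +12 for every other letter.
Applying it to spend: s(cons)+12=e, p(cons)+12=b, e(vowel)+7=l, n(cons)+12=z, d(cons)+12=p.

eblzp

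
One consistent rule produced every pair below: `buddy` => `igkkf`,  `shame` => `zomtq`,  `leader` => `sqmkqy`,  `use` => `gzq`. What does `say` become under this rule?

The shift depends on letter class: consonant b→i is +7, but vowel u→g is +12. Vowels shift forward by 12 and consonants shift forward by 7.
On say: s(cons)+7=z, a(vowel)+12=m, y(cons)+7=f.

zmf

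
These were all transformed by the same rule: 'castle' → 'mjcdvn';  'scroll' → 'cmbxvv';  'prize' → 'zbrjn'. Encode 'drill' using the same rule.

nbrvv

The rule splits by letter class: vowels +9, consonants +10.
For drill: d(cons)+10=n, r(cons)+10=b, i(vowel)+9=r, l(cons)+10=v, l(cons)+10=v.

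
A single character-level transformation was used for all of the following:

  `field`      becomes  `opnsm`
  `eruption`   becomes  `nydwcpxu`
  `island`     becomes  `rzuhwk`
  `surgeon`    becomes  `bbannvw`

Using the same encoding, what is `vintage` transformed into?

Shifts by position in field: pos 0: f→o (+9), pos 1: i→p (+7), pos 2: e→n (+9), pos 3: l→s (+7) — repeating every 2. The shifts repeat in a cycle of length 2: positions 0,1,… shift by +9, +7, then the pattern repeats.
On vintage: v+9=e, i+7=p, n+9=w, t+7=a, a+9=j, g+7=n, e+9=n.

epwajnn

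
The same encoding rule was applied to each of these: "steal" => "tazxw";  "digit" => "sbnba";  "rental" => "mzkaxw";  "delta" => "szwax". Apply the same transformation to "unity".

Treating letters as 0–25, the rule is x ↦ 7x + 23 (mod 26).
On unity: u(20)→7·20+23≡7=h; n(13)→7·13+23≡10=k; i(8)→7·8+23≡1=b; t(19)→7·19+23≡0=a; y(24)→7·24+23≡9=j (all mod 26).

hkbaj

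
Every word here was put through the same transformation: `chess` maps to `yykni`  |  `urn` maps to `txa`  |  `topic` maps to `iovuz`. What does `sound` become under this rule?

jtauy

The output letters match the input read backwards, each shifted +6: chess reversed is ssehc. The word is reversed, then every letter is shifted forward by 6.
For sound: reverse → dnuos; then shift: d+6=j, n+6=t, u+6=a, o+6=u, s+6=y.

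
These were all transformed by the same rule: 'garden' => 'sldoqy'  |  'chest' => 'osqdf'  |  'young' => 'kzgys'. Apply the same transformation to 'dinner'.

ptzyqc

It's a Vigenère-style cipher with numeric key [12,11]: position i shifts by key[i mod 2].
On dinner: d+12=p, i+11=t, n+12=z, n+11=y, e+12=q, r+11=c.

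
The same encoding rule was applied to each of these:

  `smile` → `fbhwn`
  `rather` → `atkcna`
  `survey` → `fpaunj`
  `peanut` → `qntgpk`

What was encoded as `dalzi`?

crowd

s(18)→f(5) and m(12)→b(1) fit y≡5x+19 (mod 26); the inverse of 5 mod 26 is 21. Treating letters as 0–25, the rule is x ↦ 5x + 19 (mod 26).
Undoing it on dalzi: d(3)→21·(3−19)≡2=c; a(0)→21·(0−19)≡17=r; l(11)→21·(11−19)≡14=o; z(25)→21·(25−19)≡22=w; i(8)→21·(8−19)≡3=d (all mod 26).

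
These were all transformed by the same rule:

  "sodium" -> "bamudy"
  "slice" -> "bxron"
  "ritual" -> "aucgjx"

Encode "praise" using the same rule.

It's a Vigenère-style cipher with numeric key [9,12]: position i shifts by key[i mod 2].
For praise: p+9=y, r+12=d, a+9=j, i+12=u, s+9=b, e+12=q.

ydjubq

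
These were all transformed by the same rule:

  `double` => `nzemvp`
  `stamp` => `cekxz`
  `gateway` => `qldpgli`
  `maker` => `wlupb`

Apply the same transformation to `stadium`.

cekosfw

The shifts repeat in a cycle of length 2: positions 0,1,… shift by +10, +11, then the pattern repeats.
Applying it to stadium: s+10=c, t+11=e, a+10=k, d+11=o, i+10=s, u+11=f, m+10=w.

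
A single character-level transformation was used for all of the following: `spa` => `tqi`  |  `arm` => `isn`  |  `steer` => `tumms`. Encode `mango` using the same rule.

niohw

The shift depends on letter class: consonant s→t is +1, but vowel a→i is +8. Two shifts are in play — +8 for a/e/i/o/u, +1 for every other letter.
Applying it to mango: m(cons)+1=n, a(vowel)+8=i, n(cons)+1=o, g(cons)+1=h, o(vowel)+8=w.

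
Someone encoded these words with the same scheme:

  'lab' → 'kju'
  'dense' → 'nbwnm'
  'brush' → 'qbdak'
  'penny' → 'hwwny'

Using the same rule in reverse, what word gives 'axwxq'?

The output letters match the input read backwards, each shifted +9: lab reversed is bal. The word is reversed, then every letter is shifted forward by 9.
Reversing it on axwxq: shift back: a−9=r, x−9=o, w−9=n, x−9=o, q−9=h → ronoh; then reverse → honor.

honor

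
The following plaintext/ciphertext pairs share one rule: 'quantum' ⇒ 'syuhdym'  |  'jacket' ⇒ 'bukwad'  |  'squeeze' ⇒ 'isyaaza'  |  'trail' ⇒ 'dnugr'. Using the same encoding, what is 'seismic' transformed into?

q(16)→s(18) and u(20)→y(24) fit y≡21x+20 (mod 26); the inverse of 21 mod 26 is 5. Treating letters as 0–25, the rule is x ↦ 21x + 20 (mod 26).
Applying it to seismic: s(18)→21·18+20≡8=i; e(4)→21·4+20≡0=a; i(8)→21·8+20≡6=g; s(18)→21·18+20≡8=i; m(12)→21·12+20≡12=m; i(8)→21·8+20≡6=g; c(2)→21·2+20≡10=k (all mod 26).

iagimgk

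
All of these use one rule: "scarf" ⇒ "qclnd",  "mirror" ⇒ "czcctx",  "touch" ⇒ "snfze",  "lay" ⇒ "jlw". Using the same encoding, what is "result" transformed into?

The output letters match the input read backwards, each shifted +11: scarf reversed is fracs. The word is reversed, then every letter is shifted forward by 11.
Applying it to result: reverse → tluser; then shift: t+11=e, l+11=w, u+11=f, s+11=d, e+11=p, r+11=c.

ewfdpc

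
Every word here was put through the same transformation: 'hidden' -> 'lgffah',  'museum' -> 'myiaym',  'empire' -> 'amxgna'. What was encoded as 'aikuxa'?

h(7)→l(11) and i(8)→g(6) fit y≡21x+20 (mod 26); the inverse of 21 mod 26 is 5. This is an affine cipher: with a=0,…,z=25, each position x becomes (21x+20) mod 26.
Undoing it on aikuxa: a(0)→5·(0−20)≡4=e; i(8)→5·(8−20)≡18=s; k(10)→5·(10−20)≡2=c; u(20)→5·(20−20)≡0=a; x(23)→5·(23−20)≡15=p; a(0)→5·(0−20)≡4=e (all mod 26).

escape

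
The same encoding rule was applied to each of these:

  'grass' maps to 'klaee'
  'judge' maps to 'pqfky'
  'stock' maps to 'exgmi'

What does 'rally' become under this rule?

labbo

g(6)→k(10) and r(17)→l(11) fit y≡19x+0 (mod 26); the inverse of 19 mod 26 is 11. This is an affine cipher: with a=0,…,z=25, each position x becomes (19x+0) mod 26.
On rally: r(17)→19·17+0≡11=l; a(0)→19·0+0≡0=a; l(11)→19·11+0≡1=b; l(11)→19·11+0≡1=b; y(24)→19·24+0≡14=o (all mod 26).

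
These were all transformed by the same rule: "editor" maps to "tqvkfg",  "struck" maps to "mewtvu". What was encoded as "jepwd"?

bunch

The output letters match the input read backwards, each shifted +2: editor reversed is rotide. The word is reversed, then every letter is shifted forward by 2.
Decoding jepwd: shift back: j−2=h, e−2=c, p−2=n, w−2=u, d−2=b → hcnub; then reverse → bunch.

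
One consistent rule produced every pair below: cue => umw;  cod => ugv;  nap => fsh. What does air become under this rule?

Compare letters: c→u is +18, u→m is +18, e→w is +18 — a constant shift. Every letter moves 18 places later in the alphabet, wrapping around z→a.
On air: a+18=s, i+18=a, r+18=j.

saj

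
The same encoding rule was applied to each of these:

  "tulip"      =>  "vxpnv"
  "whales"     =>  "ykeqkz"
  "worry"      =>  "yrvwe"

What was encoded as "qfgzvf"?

occupy

Each letter shifts forward by (position + 2), i.e. 2, 3, 4, … — the shift grows by one for each successive letter.
Reversing it on qfgzvf: q−2=o, f−3=c, g−4=c, z−5=u, v−6=p, f−7=y.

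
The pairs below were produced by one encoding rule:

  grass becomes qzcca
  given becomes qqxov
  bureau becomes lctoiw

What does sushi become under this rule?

ccurq

Shifts by position in grass: pos 0: g→q (+10), pos 1: r→z (+8), pos 2: a→c (+2), pos 3: s→c (+10), pos 4: s→a (+8) — repeating every 3. The shifts repeat in a cycle of length 3: positions 0,1,… shift by +10, +8, +2, then the pattern repeats.
For sushi: s+10=c, u+8=c, s+2=u, h+10=r, i+8=q.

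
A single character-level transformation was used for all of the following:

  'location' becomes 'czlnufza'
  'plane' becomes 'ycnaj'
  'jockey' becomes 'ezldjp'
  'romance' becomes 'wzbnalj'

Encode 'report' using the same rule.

wjyzwu

Treating letters as 0–25, the rule is x ↦ 25x + 13 (mod 26).
For report: r(17)→25·17+13≡22=w; e(4)→25·4+13≡9=j; p(15)→25·15+13≡24=y; o(14)→25·14+13≡25=z; r(17)→25·17+13≡22=w; t(19)→25·19+13≡20=u (all mod 26).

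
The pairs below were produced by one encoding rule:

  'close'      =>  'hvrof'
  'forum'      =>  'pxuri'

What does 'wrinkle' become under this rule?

Two steps: reverse the string, then apply a Caesar shift of +3.
On wrinkle: reverse → elknirw; then shift: e+3=h, l+3=o, k+3=n, n+3=q, i+3=l, r+3=u, w+3=z.

honqluz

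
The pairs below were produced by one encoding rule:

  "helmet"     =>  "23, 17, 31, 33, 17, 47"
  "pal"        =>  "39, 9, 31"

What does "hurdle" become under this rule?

23, 49, 43, 15, 31, 17

h(#8)→23 and e(#5)→17: differences scale by 2, so n = 2·pos + 7. With a=1..z=26, the number is 2·pos + 7.
For hurdle: h=8→23, u=21→49, r=18→43, d=4→15, l=12→31, e=5→17.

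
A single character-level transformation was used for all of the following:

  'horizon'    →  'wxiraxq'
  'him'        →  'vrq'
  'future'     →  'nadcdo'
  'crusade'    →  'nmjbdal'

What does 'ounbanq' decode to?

herself

The output letters match the input read backwards, each shifted +9: horizon reversed is noziroh. Two steps: reverse the string, then apply a Caesar shift of +9.
Decoding ounbanq: shift back: o−9=f, u−9=l, n−9=e, b−9=s, a−9=r, n−9=e, q−9=h → flesreh; then reverse → herself.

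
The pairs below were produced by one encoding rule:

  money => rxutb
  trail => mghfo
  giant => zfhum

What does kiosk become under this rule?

lfxjl

m(12)→r(17) and o(14)→x(23) fit y≡3x+7 (mod 26); the inverse of 3 mod 26 is 9. This is an affine cipher: with a=0,…,z=25, each position x becomes (3x+7) mod 26.
On kiosk: k(10)→3·10+7≡11=l; i(8)→3·8+7≡5=f; o(14)→3·14+7≡23=x; s(18)→3·18+7≡9=j; k(10)→3·10+7≡11=l (all mod 26).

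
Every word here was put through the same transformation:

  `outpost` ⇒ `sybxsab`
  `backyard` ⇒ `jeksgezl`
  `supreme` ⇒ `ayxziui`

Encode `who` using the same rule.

The shift depends on letter class: consonant t→b is +8, but vowel o→s is +4. Two shifts are in play — +4 for a/e/i/o/u, +8 for every other letter.
For who: w(cons)+8=e, h(cons)+8=p, o(vowel)+4=s.

eps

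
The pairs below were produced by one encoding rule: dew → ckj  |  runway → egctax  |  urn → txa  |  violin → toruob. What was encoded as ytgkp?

jeans

The output letters match the input read backwards, each shifted +6: dew reversed is wed. The word is reversed, then every letter is shifted forward by 6.
Undoing it on ytgkp: shift back: y−6=s, t−6=n, g−6=a, k−6=e, p−6=j → snaej; then reverse → jeans.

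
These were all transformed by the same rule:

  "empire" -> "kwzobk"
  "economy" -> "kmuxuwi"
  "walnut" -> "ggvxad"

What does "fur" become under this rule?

The shift depends on letter class: consonant m→w is +10, but vowel e→k is +6. The rule splits by letter class: vowels +6, consonants +10.
Applying it to fur: f(cons)+10=p, u(vowel)+6=a, r(cons)+10=b.

pab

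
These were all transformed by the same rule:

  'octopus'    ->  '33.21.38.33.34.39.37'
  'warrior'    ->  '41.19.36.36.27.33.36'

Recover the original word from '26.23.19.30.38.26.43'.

healthy

o is letter #15 and maps to 33: an offset of 18. Letters become their 1-based position plus 18 (so a→19, b→20, …).
Reversing it on 26.23.19.30.38.26.43: 26→(26−18)÷1=8=h, 23→(23−18)÷1=5=e, 19→(19−18)÷1=1=a, 30→(30−18)÷1=12=l, 38→(38−18)÷1=20=t, 26→(26−18)÷1=8=h, 43→(43−18)÷1=25=y.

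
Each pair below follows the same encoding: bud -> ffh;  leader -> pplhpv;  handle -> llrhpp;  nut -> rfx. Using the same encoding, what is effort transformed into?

pjjzvx

The shift depends on letter class: consonant b→f is +4, but vowel u→f is +11. Two shifts are in play — +11 for a/e/i/o/u, +4 for every other letter.
Applying it to effort: e(vowel)+11=p, f(cons)+4=j, f(cons)+4=j, o(vowel)+11=z, r(cons)+4=v, t(cons)+4=x.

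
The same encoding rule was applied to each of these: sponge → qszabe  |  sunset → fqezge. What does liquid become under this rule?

The output letters match the input read backwards, each shifted +12: sponge reversed is egnops. Two steps: reverse the string, then apply a Caesar shift of +12.
For liquid: reverse → diuqil; then shift: d+12=p, i+12=u, u+12=g, q+12=c, i+12=u, l+12=x.

pugcux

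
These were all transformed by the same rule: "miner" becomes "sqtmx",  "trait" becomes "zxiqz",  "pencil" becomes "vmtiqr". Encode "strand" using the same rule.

yzxitj

The shift depends on letter class: consonant m→s is +6, but vowel i→q is +8. Two shifts are in play — +8 for a/e/i/o/u, +6 for every other letter.
Applying it to strand: s(cons)+6=y, t(cons)+6=z, r(cons)+6=x, a(vowel)+8=i, n(cons)+6=t, d(cons)+6=j.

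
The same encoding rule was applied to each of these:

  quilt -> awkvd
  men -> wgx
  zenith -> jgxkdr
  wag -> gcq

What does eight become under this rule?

The shift depends on letter class: consonant q→a is +10, but vowel u→w is +2. Two shifts are in play — +2 for a/e/i/o/u, +10 for every other letter.
On eight: e(vowel)+2=g, i(vowel)+2=k, g(cons)+10=q, h(cons)+10=r, t(cons)+10=d.

gkqrd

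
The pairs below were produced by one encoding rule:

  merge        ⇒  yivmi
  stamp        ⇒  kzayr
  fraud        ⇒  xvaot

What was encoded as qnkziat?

instead

m(12)→y(24) and e(4)→i(8) fit y≡15x+0 (mod 26); the inverse of 15 mod 26 is 7. This is an affine cipher: with a=0,…,z=25, each position x becomes (15x+0) mod 26.
Decoding qnkziat: q(16)→7·(16−0)≡8=i; n(13)→7·(13−0)≡13=n; k(10)→7·(10−0)≡18=s; z(25)→7·(25−0)≡19=t; i(8)→7·(8−0)≡4=e; a(0)→7·(0−0)≡0=a; t(19)→7·(19−0)≡3=d (all mod 26).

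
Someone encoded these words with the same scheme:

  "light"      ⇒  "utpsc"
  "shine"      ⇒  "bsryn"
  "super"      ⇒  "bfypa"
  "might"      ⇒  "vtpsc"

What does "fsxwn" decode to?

The shifts repeat in a cycle of length 2: positions 0,1,… shift by +9, +11, then the pattern repeats.
Reversing it on fsxwn: f−9=w, s−11=h, x−9=o, w−11=l, n−9=e.

whole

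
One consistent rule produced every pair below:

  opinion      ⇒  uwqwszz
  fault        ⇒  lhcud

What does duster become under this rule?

jbacoc

In opinion: o→u is +6, p→w is +7, i→q is +8, n→w is +9 — the shift increases by 1 each position. Each letter shifts forward by (position + 6), i.e. 6, 7, 8, … — the shift grows by one for each successive letter.
Applying it to duster: d+6=j, u+7=b, s+8=a, t+9=c, e+10=o, r+11=c.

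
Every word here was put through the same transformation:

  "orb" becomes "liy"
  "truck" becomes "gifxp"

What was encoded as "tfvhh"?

guess

Each pair mirrors across the alphabet (o↔l, r↔i, b↔y): positions sum to 25. This is the alphabet-reversal cipher (Atbash): a becomes z, b becomes y, etc.
Reversing it on tfvhh: t↔g, f↔u, v↔e, h↔s, h↔s.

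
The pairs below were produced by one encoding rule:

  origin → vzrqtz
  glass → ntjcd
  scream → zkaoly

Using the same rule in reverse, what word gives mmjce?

feast

Letter i (0-indexed) is shifted by i+7, so successive shifts are 7, 8, 9, ….
Reversing it on mmjce: m−7=f, m−8=e, j−9=a, c−10=s, e−11=t.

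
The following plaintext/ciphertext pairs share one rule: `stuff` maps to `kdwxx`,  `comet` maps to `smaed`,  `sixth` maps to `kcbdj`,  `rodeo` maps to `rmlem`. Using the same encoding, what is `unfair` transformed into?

wtxgcr

s(18)→k(10) and t(19)→d(3) fit y≡19x+6 (mod 26); the inverse of 19 mod 26 is 11. Treating letters as 0–25, the rule is x ↦ 19x + 6 (mod 26).
On unfair: u(20)→19·20+6≡22=w; n(13)→19·13+6≡19=t; f(5)→19·5+6≡23=x; a(0)→19·0+6≡6=g; i(8)→19·8+6≡2=c; r(17)→19·17+6≡17=r (all mod 26).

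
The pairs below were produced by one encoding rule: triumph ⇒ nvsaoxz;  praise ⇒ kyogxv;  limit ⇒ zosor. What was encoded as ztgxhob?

The output letters match the input read backwards, each shifted +6: triumph reversed is hpmuirt. Read the word backwards and shift each letter +6.
Reversing it on ztgxhob: shift back: z−6=t, t−6=n, g−6=a, x−6=r, h−6=b, o−6=i, b−6=v → tnarbiv; then reverse → vibrant.

vibrant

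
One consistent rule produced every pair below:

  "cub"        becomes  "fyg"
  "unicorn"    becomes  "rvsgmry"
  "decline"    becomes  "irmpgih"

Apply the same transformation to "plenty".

cxript

Two steps: reverse the string, then apply a Caesar shift of +4.
On plenty: reverse → ytnelp; then shift: y+4=c, t+4=x, n+4=r, e+4=i, l+4=p, p+4=t.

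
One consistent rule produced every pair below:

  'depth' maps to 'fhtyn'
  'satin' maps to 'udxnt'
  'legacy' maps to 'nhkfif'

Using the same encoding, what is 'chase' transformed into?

In depth: d→f is +2, e→h is +3, p→t is +4, t→y is +5 — the shift increases by 1 each position. Each letter shifts forward by (position + 2), i.e. 2, 3, 4, … — the shift grows by one for each successive letter.
For chase: c+2=e, h+3=k, a+4=e, s+5=x, e+6=k.

ekexk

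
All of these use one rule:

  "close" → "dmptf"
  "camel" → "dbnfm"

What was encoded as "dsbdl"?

Compare letters: c→d is +1, l→m is +1, o→p is +1 — a constant shift. Every letter moves 1 place later in the alphabet, wrapping around z→a.
Undoing it on dsbdl: d−1=c, s−1=r, b−1=a, d−1=c, l−1=k.

crack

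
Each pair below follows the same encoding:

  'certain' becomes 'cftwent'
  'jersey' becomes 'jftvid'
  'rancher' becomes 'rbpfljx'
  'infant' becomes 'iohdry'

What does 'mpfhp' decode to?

In certain: c→c is +0, e→f is +1, r→t is +2, t→w is +3 — the shift increases by 1 each position. Each letter shifts forward by its position index (0, 1, 2, …) — the shift grows by one for each successive letter.
Decoding mpfhp: m−0=m, p−1=o, f−2=d, h−3=e, p−4=l.

model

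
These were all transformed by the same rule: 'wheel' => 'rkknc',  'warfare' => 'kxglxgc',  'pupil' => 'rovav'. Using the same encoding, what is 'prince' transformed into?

The output letters match the input read backwards, each shifted +6: wheel reversed is leehw. Read the word backwards and shift each letter +6.
On prince: reverse → ecnirp; then shift: e+6=k, c+6=i, n+6=t, i+6=o, r+6=x, p+6=v.

kitoxv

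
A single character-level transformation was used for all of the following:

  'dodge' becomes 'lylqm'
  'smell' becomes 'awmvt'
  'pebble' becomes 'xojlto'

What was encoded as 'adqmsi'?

A repeating key of period 2 is used — shifts +8, +10 over and over.
Reversing it on adqmsi: a−8=s, d−10=t, q−8=i, m−10=c, s−8=k, i−10=y.

sticky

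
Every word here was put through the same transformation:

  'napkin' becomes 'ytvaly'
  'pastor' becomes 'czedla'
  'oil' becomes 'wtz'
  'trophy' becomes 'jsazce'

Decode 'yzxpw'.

lemon

Two steps: reverse the string, then apply a Caesar shift of +11.
Decoding yzxpw: shift back: y−11=n, z−11=o, x−11=m, p−11=e, w−11=l → nomel; then reverse → lemon.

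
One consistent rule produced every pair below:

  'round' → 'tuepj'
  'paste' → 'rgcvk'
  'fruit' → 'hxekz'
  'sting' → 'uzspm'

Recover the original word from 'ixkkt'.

grain

Shifts by position in round: pos 0: r→t (+2), pos 1: o→u (+6), pos 2: u→e (+10), pos 3: n→p (+2), pos 4: d→j (+6) — repeating every 3. A repeating key of period 3 is used — shifts +2, +6, +10 over and over.
Decoding ixkkt: i−2=g, x−6=r, k−10=a, k−2=i, t−6=n.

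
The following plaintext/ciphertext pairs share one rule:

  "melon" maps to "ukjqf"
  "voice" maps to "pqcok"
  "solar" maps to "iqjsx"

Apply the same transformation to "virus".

pcxei

m(12)→u(20) and e(4)→k(10) fit y≡11x+18 (mod 26); the inverse of 11 mod 26 is 19. Each letter's alphabet position (a=0..z=25) is mapped through 11·x+18 mod 26 — an affine cipher.
For virus: v(21)→11·21+18≡15=p; i(8)→11·8+18≡2=c; r(17)→11·17+18≡23=x; u(20)→11·20+18≡4=e; s(18)→11·18+18≡8=i (all mod 26).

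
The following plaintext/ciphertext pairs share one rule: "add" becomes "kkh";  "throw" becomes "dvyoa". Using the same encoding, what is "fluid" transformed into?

kpbsm

Read the word backwards and shift each letter +7.
For fluid: reverse → diulf; then shift: d+7=k, i+7=p, u+7=b, l+7=s, f+7=m.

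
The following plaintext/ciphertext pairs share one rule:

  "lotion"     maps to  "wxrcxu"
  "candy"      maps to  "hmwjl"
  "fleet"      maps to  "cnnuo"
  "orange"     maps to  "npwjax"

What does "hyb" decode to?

The output letters match the input read backwards, each shifted +9: lotion reversed is noitol. Two steps: reverse the string, then apply a Caesar shift of +9.
Reversing it on hyb: shift back: h−9=y, y−9=p, b−9=s → yps; then reverse → spy.

spy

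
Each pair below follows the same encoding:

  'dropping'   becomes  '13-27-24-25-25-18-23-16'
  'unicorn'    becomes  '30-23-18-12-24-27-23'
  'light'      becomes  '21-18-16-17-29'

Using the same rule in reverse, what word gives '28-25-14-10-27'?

d is letter #4 and maps to 13: an offset of 9. Each letter is replaced by its alphabet position (a=1..z=26) + 9.
Undoing it on 28-25-14-10-27: 28→(28−9)÷1=19=s, 25→(25−9)÷1=16=p, 14→(14−9)÷1=5=e, 10→(10−9)÷1=1=a, 27→(27−9)÷1=18=r.

spear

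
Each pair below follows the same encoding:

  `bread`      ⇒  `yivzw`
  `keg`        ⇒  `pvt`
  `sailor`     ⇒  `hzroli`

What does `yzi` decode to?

bar

Each pair mirrors across the alphabet (b↔y, r↔i, e↔v): positions sum to 25. This is the alphabet-reversal cipher (Atbash): a becomes z, b becomes y, etc.
Decoding yzi: y↔b, z↔a, i↔r.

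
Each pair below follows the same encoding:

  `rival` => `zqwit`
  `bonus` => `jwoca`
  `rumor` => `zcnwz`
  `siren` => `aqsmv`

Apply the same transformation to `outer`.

wcumz

A repeating key of period 3 is used — shifts +8, +8, +1 over and over.
Applying it to outer: o+8=w, u+8=c, t+1=u, e+8=m, r+8=z.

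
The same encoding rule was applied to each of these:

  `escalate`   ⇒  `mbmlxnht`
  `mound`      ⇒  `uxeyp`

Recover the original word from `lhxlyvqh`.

dynamics

In escalate: e→m is +8, s→b is +9, c→m is +10, a→l is +11 — the shift increases by 1 each position. Each letter shifts forward by (position + 8), i.e. 8, 9, 10, … — the shift grows by one for each successive letter.
Undoing it on lhxlyvqh: l−8=d, h−9=y, x−10=n, l−11=a, y−12=m, v−13=i, q−14=c, h−15=s.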